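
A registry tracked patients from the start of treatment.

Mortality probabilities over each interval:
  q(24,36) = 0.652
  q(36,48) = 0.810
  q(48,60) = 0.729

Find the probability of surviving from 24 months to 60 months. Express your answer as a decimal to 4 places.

0.0179

Chaining the interval survival probabilities: (1 − 0.652) × (1 − 0.810) × (1 − 0.729).
= 0.348 × 0.190 × 0.271 = 0.017919.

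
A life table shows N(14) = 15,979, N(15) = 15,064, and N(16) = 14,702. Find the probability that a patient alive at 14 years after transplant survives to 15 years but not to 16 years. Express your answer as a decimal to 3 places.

0.023

This is the probability of reaching 15 but not 16, conditional on being alive at 14: (N(15) − N(16)) / N(14).
= (15,064 − 14,702) / 15,979 = 362 / 15,979 = 0.022655.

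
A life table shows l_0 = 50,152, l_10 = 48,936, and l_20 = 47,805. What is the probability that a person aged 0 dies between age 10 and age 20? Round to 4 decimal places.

We want 10|10q0 = (l_10 − l_20)/l_0.
This is the probability of reaching 10 but not 20, conditional on being alive at 0: (l_10 − l_20) / l_0.
= (48,936 − 47,805) / 50,152 = 1,131 / 50,152 = 0.022551.

0.0226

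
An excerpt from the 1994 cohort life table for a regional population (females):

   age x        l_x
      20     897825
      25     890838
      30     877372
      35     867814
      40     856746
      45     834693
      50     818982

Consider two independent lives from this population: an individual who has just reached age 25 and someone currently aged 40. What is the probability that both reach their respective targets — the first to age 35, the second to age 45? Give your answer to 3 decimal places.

0.949

p₁ = l_35/l_25 = 867814/890838 = 0.974155; p₂ = l_45/l_40 = 834693/856746 = 0.974260.
P(both) = p₁ × p₂ = 0.974155 × 0.974260 = 0.949080.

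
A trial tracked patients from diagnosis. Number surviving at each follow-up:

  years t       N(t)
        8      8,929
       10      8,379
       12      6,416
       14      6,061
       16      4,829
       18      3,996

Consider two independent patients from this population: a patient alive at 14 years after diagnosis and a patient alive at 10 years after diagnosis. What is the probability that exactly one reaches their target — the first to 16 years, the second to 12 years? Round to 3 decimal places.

0.342

p₁ = N(16)/N(14) = 4,829/6,061 = 0.796733; p₂ = N(12)/N(10) = 6,416/8,379 = 0.765724.
P(exactly one) = p₁(1−p₂) + (1−p₁)p₂ = 0.186655 + 0.155646 = 0.342302.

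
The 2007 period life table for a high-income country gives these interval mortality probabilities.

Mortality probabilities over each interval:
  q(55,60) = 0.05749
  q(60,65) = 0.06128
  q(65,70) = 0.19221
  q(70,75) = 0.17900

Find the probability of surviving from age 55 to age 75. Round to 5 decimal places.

0.58676

The overall survival probability is (1 − 0.05749) × (1 − 0.06128) × (1 − 0.19221) × (1 − 0.17900).
= 0.94251 × 0.93872 × 0.80779 × 0.82100 = 0.586764.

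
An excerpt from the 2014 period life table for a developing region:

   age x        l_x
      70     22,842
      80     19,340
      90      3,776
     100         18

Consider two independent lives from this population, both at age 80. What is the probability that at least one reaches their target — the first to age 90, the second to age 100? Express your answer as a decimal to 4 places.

p₁ = l_90/l_80 = 3,776/19,340 = 0.195243; p₂ = l_100/l_80 = 18/19,340 = 0.000931.
P(at least one) = 1 − (1−p₁)(1−p₂) = 1 − 0.804757 × 0.999069 = 0.195992.

0.1960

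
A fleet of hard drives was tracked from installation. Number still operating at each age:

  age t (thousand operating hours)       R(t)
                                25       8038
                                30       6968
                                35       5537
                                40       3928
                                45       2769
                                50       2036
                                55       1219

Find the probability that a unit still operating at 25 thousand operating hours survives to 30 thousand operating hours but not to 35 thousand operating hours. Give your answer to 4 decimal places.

This is the probability of reaching 30 but not 35, conditional on being operational at 25: (R(30) − R(35)) / R(25).
= (6968 − 5537) / 8038 = 1431 / 8038 = 0.178029.

0.1780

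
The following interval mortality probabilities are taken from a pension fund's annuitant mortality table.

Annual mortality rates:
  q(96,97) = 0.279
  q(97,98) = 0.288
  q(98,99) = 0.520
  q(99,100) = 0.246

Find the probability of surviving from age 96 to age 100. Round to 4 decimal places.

Chaining the interval survival probabilities: (1 − 0.279) × (1 − 0.288) × (1 − 0.520) × (1 − 0.246).
= 0.721 × 0.712 × 0.480 × 0.754 = 0.185792.

0.1858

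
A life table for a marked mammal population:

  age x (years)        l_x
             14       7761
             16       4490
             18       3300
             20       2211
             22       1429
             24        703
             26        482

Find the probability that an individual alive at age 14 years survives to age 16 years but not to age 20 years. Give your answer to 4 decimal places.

This is the probability of reaching 16 but not 20, conditional on being alive at 14: (l_16 − l_20) / l_14.
= (4490 − 2211) / 7761 = 2279 / 7761 = 0.293648.

0.2936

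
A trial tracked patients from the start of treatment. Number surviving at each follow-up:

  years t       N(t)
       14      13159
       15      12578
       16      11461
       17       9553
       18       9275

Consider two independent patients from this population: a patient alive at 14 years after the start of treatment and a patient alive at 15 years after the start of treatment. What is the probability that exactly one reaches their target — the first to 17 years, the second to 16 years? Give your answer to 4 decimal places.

0.3142

p₁ = N(17)/N(14) = 9553/13159 = 0.725967; p₂ = N(16)/N(15) = 11461/12578 = 0.911194.
P(exactly one) = p₁(1−p₂) + (1−p₁)p₂ = 0.064470 + 0.249697 = 0.314167.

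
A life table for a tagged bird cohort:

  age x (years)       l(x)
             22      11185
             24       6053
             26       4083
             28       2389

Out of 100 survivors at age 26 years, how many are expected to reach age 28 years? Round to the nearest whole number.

59

The relevant probability is 2389/4083 = 0.585109.
Expected number = 100 × 0.585109 = 59.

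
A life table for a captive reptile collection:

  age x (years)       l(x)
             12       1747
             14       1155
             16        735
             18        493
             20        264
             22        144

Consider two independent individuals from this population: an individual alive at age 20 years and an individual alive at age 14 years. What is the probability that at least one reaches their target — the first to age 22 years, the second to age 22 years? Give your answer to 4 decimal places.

p₁ = l(22)/l(20) = 144/264 = 0.545455; p₂ = l(22)/l(14) = 144/1155 = 0.124675.
P(at least one) = 1 − (1−p₁)(1−p₂) = 1 − 0.454545 × 0.875325 = 0.602125.

0.6021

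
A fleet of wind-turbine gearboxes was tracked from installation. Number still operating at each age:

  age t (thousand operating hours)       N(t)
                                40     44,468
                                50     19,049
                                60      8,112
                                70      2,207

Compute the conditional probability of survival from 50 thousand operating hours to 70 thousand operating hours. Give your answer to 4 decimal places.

The conditional survival probability is N(70)/N(50) = 2,207/19,049 = 0.115859.

0.1159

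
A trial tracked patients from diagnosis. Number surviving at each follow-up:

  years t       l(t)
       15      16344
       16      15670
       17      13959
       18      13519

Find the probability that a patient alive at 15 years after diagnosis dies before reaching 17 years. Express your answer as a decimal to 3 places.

P(die before 17 | alive at 15) = 1 − l(17)/l(15) = 1 − 13959/16344 = (2385)/16344 = 0.145925.

0.146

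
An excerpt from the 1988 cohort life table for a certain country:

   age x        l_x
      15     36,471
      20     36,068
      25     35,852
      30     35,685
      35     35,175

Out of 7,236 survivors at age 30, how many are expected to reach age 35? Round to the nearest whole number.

The relevant probability is 35,175/35,685 = 0.985708.
Expected number = 7,236 × 0.985708 = 7133.

7133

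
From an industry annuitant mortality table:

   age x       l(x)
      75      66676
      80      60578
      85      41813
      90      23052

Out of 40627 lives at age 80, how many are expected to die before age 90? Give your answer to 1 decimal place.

25167.0

The relevant probability is 1 − 23052/60578 = 0.619466.
Expected number = 40627 × 0.619466 = 25167.0.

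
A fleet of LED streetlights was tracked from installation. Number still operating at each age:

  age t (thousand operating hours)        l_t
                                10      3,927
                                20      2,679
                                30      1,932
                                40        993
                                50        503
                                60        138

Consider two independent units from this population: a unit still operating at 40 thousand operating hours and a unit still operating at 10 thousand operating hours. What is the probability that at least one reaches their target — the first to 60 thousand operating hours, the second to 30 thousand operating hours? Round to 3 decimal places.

0.563

p₁ = l_60/l_40 = 138/993 = 0.138973; p₂ = l_30/l_10 = 1,932/3,927 = 0.491979.
P(at least one) = 1 − (1−p₁)(1−p₂) = 1 − 0.861027 × 0.508021 = 0.562580.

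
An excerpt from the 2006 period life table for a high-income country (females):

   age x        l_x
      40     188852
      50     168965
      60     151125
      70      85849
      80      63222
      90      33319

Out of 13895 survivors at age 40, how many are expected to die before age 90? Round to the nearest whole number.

The relevant probability is 1 − 33319/188852 = 0.823571.
Expected number = 13895 × 0.823571 = 11444.

11444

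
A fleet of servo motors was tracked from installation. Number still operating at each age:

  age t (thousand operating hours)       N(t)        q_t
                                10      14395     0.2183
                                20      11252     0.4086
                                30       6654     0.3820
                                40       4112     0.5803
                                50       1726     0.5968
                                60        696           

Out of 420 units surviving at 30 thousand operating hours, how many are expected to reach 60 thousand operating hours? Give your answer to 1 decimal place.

43.9

The relevant probability is 696/6654 = 0.104599.
Expected number = 420 × 0.104599 = 43.9.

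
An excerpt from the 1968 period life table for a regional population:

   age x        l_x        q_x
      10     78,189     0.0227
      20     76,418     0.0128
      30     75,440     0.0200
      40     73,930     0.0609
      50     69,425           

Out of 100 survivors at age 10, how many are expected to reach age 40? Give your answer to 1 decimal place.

94.6

The relevant probability is 73,930/78,189 = 0.945529.
Expected number = 100 × 0.945529 = 94.6.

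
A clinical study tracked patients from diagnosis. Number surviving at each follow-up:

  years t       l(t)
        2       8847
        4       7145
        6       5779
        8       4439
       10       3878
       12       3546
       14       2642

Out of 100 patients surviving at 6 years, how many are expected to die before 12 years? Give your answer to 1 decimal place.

The relevant probability is 1 − 3546/5779 = 0.386399.
Expected number = 100 × 0.386399 = 38.6.

38.6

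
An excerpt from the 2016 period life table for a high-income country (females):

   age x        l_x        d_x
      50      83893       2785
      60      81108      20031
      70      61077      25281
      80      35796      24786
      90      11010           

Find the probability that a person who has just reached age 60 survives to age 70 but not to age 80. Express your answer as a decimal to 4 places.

0.3117

We want 10|10q60 = (l_70 − l_80)/l_60.
This is the probability of reaching 70 but not 80, conditional on being alive at 60: (l_70 − l_80) / l_60.
= (61077 − 35796) / 81108 = 25281 / 81108 = 0.311696.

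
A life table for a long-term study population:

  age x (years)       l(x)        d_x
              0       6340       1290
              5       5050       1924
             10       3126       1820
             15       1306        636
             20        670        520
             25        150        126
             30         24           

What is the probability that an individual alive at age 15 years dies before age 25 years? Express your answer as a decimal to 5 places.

0.88515

P(die before 25 | alive at 15) = 1 − l(25)/l(15) = 1 − 150/1306 = (1156)/1306 = 0.885145.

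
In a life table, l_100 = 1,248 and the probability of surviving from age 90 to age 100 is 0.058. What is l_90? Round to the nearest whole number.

l_90 = l_100 / p = 1,248 / 0.058 = 21517.

21517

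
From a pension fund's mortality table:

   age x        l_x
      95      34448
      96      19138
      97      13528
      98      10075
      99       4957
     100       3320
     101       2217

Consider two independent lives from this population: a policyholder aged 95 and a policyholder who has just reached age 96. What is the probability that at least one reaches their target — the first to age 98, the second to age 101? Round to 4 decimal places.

0.3744

p₁ = l_98/l_95 = 10075/34448 = 0.292470; p₂ = l_101/l_96 = 2217/19138 = 0.115843.
P(at least one) = 1 − (1−p₁)(1−p₂) = 1 − 0.707530 × 0.884157 = 0.374432.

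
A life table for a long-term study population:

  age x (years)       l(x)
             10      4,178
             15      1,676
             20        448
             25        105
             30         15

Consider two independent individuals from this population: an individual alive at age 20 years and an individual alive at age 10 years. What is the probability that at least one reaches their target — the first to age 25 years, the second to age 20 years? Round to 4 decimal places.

p₁ = l(25)/l(20) = 105/448 = 0.234375; p₂ = l(20)/l(10) = 448/4,178 = 0.107228.
P(at least one) = 1 − (1−p₁)(1−p₂) = 1 − 0.765625 × 0.892772 = 0.316471.

0.3165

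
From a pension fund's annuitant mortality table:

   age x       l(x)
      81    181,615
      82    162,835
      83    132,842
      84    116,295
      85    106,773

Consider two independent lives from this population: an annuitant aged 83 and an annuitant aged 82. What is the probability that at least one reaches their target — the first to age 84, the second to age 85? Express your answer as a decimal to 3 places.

0.957

p₁ = l(84)/l(83) = 116,295/132,842 = 0.875438; p₂ = l(85)/l(82) = 106,773/162,835 = 0.655713.
P(at least one) = 1 − (1−p₁)(1−p₂) = 1 − 0.124562 × 0.344287 = 0.957115.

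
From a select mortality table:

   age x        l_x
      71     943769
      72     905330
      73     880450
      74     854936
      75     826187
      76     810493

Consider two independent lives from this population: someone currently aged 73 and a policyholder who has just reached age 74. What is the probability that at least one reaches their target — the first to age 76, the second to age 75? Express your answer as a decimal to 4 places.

p₁ = l_76/l_73 = 810493/880450 = 0.920544; p₂ = l_75/l_74 = 826187/854936 = 0.966373.
P(at least one) = 1 − (1−p₁)(1−p₂) = 1 − 0.079456 × 0.033627 = 0.997328.

0.9973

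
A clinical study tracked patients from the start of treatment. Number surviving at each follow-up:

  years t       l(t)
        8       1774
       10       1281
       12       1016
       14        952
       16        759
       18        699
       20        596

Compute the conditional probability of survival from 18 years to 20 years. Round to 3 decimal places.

0.853

The conditional survival probability is l(20)/l(18) = 596/699 = 0.852647.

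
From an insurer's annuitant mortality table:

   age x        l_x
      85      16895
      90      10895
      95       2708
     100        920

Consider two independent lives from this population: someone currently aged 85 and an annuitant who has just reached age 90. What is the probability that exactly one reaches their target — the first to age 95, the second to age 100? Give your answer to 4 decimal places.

0.2177

p₁ = l_95/l_85 = 2708/16895 = 0.160284; p₂ = l_100/l_90 = 920/10895 = 0.084442.
P(exactly one) = p₁(1−p₂) + (1−p₁)p₂ = 0.146749 + 0.070907 = 0.217657.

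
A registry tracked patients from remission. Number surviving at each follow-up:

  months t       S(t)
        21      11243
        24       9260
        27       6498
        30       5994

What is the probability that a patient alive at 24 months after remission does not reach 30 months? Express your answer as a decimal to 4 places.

P(die before 30 | alive at 24) = 1 − S(30)/S(24) = 1 − 5994/9260 = (3266)/9260 = 0.352700.

0.3527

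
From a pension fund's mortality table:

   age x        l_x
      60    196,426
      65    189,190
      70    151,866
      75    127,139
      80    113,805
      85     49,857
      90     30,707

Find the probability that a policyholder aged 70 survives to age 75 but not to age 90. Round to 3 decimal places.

We want 5|15q70 = (l_75 − l_90)/l_70.
This is the probability of reaching 75 but not 90, conditional on being alive at 70: (l_75 − l_90) / l_70.
= (127,139 − 30,707) / 151,866 = 96,432 / 151,866 = 0.634981.

0.635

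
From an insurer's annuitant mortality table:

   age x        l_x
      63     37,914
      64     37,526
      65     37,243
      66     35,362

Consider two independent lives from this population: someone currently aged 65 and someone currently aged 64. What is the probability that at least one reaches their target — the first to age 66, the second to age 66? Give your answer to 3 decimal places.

0.997

p₁ = l_66/l_65 = 35,362/37,243 = 0.949494; p₂ = l_66/l_64 = 35,362/37,526 = 0.942333.
P(at least one) = 1 − (1−p₁)(1−p₂) = 1 − 0.050506 × 0.057667 = 0.997087.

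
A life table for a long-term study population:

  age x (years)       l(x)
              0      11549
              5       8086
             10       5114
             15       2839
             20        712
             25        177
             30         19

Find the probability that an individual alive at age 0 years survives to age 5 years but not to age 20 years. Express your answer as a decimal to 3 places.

0.638

This is the probability of reaching 5 but not 20, conditional on being alive at 0: (l(5) − l(20)) / l(0).
= (8086 − 712) / 11549 = 7374 / 11549 = 0.638497.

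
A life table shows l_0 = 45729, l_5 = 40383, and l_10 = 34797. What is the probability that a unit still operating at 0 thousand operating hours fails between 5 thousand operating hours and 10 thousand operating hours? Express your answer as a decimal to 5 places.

This is the probability of reaching 5 but not 10, conditional on being operational at 0: (l_5 − l_10) / l_0.
= (40383 − 34797) / 45729 = 5586 / 45729 = 0.122154.

0.12215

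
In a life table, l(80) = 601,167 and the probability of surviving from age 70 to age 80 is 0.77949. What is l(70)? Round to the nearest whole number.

l(70) = l(80) / p = 601,167 / 0.77949 = 771231.

771231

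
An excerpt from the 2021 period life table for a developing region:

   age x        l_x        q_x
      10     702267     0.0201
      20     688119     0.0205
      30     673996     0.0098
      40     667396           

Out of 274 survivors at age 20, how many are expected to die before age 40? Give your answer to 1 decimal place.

The relevant probability is 1 − 667396/688119 = 0.030115.
Expected number = 274 × 0.030115 = 8.3.

8.3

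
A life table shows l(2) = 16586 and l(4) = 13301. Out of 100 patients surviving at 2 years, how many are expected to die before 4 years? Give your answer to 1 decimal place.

The relevant probability is 1 − 13301/16586 = 0.198059.
Expected number = 100 × 0.198059 = 19.8.

19.8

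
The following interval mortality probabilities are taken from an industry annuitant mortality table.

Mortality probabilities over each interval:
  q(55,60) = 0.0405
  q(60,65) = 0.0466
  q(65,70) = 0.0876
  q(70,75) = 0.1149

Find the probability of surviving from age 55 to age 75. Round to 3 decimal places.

The overall survival probability is (1 − 0.0405) × (1 − 0.0466) × (1 − 0.0876) × (1 − 0.1149).
= 0.9595 × 0.9534 × 0.9124 × 0.8851 = 0.738750.

0.739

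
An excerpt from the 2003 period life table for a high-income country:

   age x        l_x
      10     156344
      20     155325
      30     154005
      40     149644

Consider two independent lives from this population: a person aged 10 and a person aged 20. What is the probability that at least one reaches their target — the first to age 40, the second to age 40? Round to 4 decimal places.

p₁ = l_40/l_10 = 149644/156344 = 0.957146; p₂ = l_40/l_20 = 149644/155325 = 0.963425.
P(at least one) = 1 − (1−p₁)(1−p₂) = 1 − 0.042854 × 0.036575 = 0.998433.

0.9984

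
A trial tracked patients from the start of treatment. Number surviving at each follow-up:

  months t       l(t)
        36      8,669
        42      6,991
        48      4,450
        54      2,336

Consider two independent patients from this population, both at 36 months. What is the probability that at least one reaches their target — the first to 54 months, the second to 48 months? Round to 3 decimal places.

0.644

p₁ = l(54)/l(36) = 2,336/8,669 = 0.269466; p₂ = l(48)/l(36) = 4,450/8,669 = 0.513323.
P(at least one) = 1 − (1−p₁)(1−p₂) = 1 − 0.730534 × 0.486677 = 0.644466.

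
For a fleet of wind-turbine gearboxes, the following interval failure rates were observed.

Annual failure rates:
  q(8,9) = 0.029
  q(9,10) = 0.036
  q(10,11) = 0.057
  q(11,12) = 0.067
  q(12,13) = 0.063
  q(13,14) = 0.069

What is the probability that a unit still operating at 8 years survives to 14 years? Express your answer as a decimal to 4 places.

P(survive 8→14) = (1 − 0.029) × (1 − 0.036) × (1 − 0.057) × (1 − 0.067) × (1 − 0.063) × (1 − 0.069).
= 0.971 × 0.964 × 0.943 × 0.933 × 0.937 × 0.931 = 0.718421.

0.7184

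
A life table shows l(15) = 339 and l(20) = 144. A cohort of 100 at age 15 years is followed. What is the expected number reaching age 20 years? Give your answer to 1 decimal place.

42.5

The relevant probability is 144/339 = 0.424779.
Expected number = 100 × 0.424779 = 42.5.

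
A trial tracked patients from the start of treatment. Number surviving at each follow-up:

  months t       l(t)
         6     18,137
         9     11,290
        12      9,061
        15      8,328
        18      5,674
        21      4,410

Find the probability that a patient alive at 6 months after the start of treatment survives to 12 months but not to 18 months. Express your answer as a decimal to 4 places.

0.1867

This is the probability of reaching 12 but not 18, conditional on being alive at 6: (l(12) − l(18)) / l(6).
= (9,061 − 5,674) / 18,137 = 3,387 / 18,137 = 0.186745.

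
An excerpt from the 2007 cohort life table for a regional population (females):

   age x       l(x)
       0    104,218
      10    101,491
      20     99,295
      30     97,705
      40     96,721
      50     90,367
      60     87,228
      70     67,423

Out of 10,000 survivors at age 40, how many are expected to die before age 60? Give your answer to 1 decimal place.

The relevant probability is 1 − 87,228/96,721 = 0.098148.
Expected number = 10,000 × 0.098148 = 981.5.

981.5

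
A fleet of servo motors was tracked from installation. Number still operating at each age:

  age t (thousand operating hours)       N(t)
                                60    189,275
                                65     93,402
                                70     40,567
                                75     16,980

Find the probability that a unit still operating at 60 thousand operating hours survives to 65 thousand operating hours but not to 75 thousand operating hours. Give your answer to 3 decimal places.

This is the probability of reaching 65 but not 75, conditional on being operational at 60: (N(65) − N(75)) / N(60).
= (93,402 − 16,980) / 189,275 = 76,422 / 189,275 = 0.403762.

0.404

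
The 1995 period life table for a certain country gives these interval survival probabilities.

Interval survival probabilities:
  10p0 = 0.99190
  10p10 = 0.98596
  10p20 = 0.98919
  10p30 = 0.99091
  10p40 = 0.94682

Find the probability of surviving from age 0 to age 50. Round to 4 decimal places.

0.9076

Survival from 0 to 50 is the product of surviving each interval: 0.99190 × 0.98596 × 0.98919 × 0.99091 × 0.94682.
= 0.907629.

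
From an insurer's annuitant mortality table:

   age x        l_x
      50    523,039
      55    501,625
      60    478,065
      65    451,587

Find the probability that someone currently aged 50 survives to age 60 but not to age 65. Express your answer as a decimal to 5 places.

0.05062

This is the probability of reaching 60 but not 65, conditional on being alive at 50: (l_60 − l_65) / l_50.
= (478,065 − 451,587) / 523,039 = 26,478 / 523,039 = 0.050623.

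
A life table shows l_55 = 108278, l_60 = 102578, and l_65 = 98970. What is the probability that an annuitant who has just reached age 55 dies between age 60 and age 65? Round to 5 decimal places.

0.03332

We want 5|5q55 = (l_60 − l_65)/l_55.
This is the probability of reaching 60 but not 65, conditional on being alive at 55: (l_60 − l_65) / l_55.
= (102578 − 98970) / 108278 = 3608 / 108278 = 0.033322.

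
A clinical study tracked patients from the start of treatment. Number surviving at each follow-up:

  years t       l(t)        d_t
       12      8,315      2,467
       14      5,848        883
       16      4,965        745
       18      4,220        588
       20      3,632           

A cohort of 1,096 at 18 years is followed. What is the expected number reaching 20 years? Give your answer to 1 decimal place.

The relevant probability is 3,632/4,220 = 0.860664.
Expected number = 1,096 × 0.860664 = 943.3.

943.3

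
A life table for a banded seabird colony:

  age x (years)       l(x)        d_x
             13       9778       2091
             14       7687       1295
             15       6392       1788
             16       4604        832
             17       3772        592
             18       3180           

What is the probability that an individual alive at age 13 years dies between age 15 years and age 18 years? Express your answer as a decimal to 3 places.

0.328

This is the probability of reaching 15 but not 18, conditional on being alive at 13: (l(15) − l(18)) / l(13).
= (6392 − 3180) / 9778 = 3212 / 9778 = 0.328493.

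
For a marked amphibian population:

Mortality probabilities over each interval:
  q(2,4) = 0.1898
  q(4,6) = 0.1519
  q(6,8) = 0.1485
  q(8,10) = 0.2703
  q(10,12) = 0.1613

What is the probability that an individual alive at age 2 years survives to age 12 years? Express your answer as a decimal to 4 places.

0.3581

The overall survival probability is (1 − 0.1898) × (1 − 0.1519) × (1 − 0.1485) × (1 − 0.2703) × (1 − 0.1613).
= 0.8102 × 0.8481 × 0.8515 × 0.7297 × 0.8387 = 0.358076.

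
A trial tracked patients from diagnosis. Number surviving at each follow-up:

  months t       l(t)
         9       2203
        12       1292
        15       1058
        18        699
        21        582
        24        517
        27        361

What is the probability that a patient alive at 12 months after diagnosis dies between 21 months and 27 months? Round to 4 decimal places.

This is the probability of reaching 21 but not 27, conditional on being alive at 12: (l(21) − l(27)) / l(12).
= (582 − 361) / 1292 = 221 / 1292 = 0.171053.

0.1711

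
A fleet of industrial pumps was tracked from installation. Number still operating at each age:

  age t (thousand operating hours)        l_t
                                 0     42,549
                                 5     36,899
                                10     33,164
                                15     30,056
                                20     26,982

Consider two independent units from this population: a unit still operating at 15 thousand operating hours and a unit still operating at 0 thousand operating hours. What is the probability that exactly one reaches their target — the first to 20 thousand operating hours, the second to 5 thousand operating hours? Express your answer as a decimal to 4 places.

0.2079

p₁ = l_20/l_15 = 26,982/30,056 = 0.897724; p₂ = l_5/l_0 = 36,899/42,549 = 0.867212.
P(exactly one) = p₁(1−p₂) + (1−p₁)p₂ = 0.119207 + 0.088695 = 0.207902.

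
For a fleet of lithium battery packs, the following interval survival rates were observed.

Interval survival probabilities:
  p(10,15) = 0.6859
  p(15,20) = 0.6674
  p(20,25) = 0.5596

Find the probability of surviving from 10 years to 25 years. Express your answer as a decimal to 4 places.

0.2562

The overall survival probability is 0.6859 × 0.6674 × 0.5596.
= 0.256168.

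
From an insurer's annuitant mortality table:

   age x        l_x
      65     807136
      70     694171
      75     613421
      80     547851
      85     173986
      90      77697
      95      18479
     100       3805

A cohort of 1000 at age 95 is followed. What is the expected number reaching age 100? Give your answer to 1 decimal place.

205.9

The relevant probability is 3805/18479 = 0.205909.
Expected number = 1000 × 0.205909 = 205.9.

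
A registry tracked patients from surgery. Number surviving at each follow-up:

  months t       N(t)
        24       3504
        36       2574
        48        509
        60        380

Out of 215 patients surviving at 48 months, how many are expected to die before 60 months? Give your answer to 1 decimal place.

54.5

The relevant probability is 1 − 380/509 = 0.253438.
Expected number = 215 × 0.253438 = 54.5.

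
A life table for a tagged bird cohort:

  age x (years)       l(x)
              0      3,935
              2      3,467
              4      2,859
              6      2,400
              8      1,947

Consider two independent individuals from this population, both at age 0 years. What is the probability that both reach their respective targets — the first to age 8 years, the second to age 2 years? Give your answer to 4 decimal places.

0.4359

p₁ = l(8)/l(0) = 1,947/3,935 = 0.494790; p₂ = l(2)/l(0) = 3,467/3,935 = 0.881067.
P(both) = p₁ × p₂ = 0.494790 × 0.881067 = 0.435943.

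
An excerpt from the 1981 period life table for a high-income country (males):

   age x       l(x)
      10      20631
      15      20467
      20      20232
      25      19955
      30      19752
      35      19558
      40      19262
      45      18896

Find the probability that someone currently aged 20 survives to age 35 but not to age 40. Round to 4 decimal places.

This is the probability of reaching 35 but not 40, conditional on being alive at 20: (l(35) − l(40)) / l(20).
= (19558 − 19262) / 20232 = 296 / 20232 = 0.014630.

0.0146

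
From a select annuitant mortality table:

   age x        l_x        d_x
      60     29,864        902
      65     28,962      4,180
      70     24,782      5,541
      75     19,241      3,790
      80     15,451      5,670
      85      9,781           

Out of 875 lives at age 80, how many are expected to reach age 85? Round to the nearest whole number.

The relevant probability is 9,781/15,451 = 0.633033.
Expected number = 875 × 0.633033 = 554.

554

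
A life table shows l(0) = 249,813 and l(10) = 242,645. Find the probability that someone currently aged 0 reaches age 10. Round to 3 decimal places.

0.971

The conditional survival probability is l(10)/l(0) = 242,645/249,813 = 0.971307.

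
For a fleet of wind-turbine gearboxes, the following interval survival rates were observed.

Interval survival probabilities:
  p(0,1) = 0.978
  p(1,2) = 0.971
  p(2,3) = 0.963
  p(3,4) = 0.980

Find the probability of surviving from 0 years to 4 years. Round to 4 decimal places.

0.8962

Survival from 0 to 4 is the product of surviving each interval: 0.978 × 0.971 × 0.963 × 0.980.
= 0.896211.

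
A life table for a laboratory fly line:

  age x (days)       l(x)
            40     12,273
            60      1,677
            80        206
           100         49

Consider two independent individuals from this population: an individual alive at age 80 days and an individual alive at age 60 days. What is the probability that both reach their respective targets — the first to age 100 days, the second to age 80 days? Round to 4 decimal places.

0.0292

p₁ = l(100)/l(80) = 49/206 = 0.237864; p₂ = l(80)/l(60) = 206/1,677 = 0.122838.
P(both) = p₁ × p₂ = 0.237864 × 0.122838 = 0.029219.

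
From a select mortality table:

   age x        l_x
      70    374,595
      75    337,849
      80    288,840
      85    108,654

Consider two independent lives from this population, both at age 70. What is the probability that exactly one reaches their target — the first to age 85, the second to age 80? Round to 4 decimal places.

0.6138

p₁ = l_85/l_70 = 108,654/374,595 = 0.290057; p₂ = l_80/l_70 = 288,840/374,595 = 0.771073.
P(exactly one) = p₁(1−p₂) + (1−p₁)p₂ = 0.066402 + 0.547418 = 0.613820.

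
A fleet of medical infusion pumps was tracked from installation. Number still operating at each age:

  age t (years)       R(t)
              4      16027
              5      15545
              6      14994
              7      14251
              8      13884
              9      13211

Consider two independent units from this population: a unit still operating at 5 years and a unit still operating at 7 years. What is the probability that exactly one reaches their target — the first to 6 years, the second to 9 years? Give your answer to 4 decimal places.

0.1032

p₁ = R(6)/R(5) = 14994/15545 = 0.964555; p₂ = R(9)/R(7) = 13211/14251 = 0.927023.
P(exactly one) = p₁(1−p₂) + (1−p₁)p₂ = 0.070390 + 0.032858 = 0.103249.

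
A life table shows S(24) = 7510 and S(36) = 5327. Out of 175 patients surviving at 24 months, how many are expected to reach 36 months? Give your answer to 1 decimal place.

124.1

The relevant probability is 5327/7510 = 0.709321.
Expected number = 175 × 0.709321 = 124.1.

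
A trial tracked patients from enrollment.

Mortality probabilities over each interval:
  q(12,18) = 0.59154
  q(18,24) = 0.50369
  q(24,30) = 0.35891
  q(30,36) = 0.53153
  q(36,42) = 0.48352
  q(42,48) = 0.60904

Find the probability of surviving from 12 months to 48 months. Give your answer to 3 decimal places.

0.012

P(survive 12→48) = (1 − 0.59154) × (1 − 0.50369) × (1 − 0.35891) × (1 − 0.53153) × (1 − 0.48352) × (1 − 0.60904).
= 0.40846 × 0.49631 × 0.64109 × 0.46847 × 0.51648 × 0.39096 = 0.012294.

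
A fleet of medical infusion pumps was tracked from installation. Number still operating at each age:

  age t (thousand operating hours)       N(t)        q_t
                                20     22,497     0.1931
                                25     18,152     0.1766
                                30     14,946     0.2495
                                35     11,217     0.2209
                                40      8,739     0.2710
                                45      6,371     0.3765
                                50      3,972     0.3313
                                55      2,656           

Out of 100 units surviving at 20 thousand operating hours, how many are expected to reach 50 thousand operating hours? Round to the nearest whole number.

The relevant probability is 3,972/22,497 = 0.176557.
Expected number = 100 × 0.176557 = 18.

18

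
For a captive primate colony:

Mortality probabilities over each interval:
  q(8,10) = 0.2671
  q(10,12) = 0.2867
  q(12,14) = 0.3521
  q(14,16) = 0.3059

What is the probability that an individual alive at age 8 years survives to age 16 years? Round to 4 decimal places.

0.2351

The overall survival probability is (1 − 0.2671) × (1 − 0.2867) × (1 − 0.3521) × (1 − 0.3059).
= 0.7329 × 0.7133 × 0.6479 × 0.6941 = 0.235097.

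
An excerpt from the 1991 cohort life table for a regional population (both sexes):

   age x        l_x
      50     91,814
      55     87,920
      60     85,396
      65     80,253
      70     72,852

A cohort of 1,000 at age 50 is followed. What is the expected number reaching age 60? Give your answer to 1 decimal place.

930.1

The relevant probability is 85,396/91,814 = 0.930098.
Expected number = 1,000 × 0.930098 = 930.1.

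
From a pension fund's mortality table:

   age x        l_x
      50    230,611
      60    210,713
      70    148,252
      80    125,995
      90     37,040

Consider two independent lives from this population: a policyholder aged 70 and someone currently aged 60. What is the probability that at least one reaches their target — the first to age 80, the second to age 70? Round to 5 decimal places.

p₁ = l_80/l_70 = 125,995/148,252 = 0.849870; p₂ = l_70/l_60 = 148,252/210,713 = 0.703573.
P(at least one) = 1 − (1−p₁)(1−p₂) = 1 − 0.150130 × 0.296427 = 0.955497.

0.95550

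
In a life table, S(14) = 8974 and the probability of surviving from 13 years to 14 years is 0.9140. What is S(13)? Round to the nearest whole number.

S(13) = S(14) / p = 8974 / 0.9140 = 9818.

9818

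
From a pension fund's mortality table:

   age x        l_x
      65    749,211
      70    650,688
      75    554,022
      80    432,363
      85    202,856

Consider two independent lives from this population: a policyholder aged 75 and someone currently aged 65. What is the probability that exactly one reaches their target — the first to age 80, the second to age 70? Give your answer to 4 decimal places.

0.2933

p₁ = l_80/l_75 = 432,363/554,022 = 0.780408; p₂ = l_70/l_65 = 650,688/749,211 = 0.868498.
P(exactly one) = p₁(1−p₂) + (1−p₁)p₂ = 0.102625 + 0.190715 = 0.293340.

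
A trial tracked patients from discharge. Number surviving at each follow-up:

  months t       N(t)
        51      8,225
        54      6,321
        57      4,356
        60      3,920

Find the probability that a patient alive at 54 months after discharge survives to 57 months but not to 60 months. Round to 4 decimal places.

0.0690

This is the probability of reaching 57 but not 60, conditional on being alive at 54: (N(57) − N(60)) / N(54).
= (4,356 − 3,920) / 6,321 = 436 / 6,321 = 0.068976.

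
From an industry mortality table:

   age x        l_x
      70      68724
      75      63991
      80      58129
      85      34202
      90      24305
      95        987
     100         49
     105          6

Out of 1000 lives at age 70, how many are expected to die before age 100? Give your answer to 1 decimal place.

999.3

The relevant probability is 1 − 49/68724 = 0.999287.
Expected number = 1000 × 0.999287 = 999.3.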